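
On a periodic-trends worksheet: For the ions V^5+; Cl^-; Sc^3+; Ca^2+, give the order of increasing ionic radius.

All of these have 18 electrons (isoelectronic). With the same electron cloud, the ion with the most protons pulls it in tightest. Nuclear charges: V^5+ (Z=23), Sc^3+ (Z=21), Ca^2+ (Z=20), Cl^- (Z=17). Highest Z is smallest.

V^5+ < Sc^3+ < Ca^2+ < Cl^-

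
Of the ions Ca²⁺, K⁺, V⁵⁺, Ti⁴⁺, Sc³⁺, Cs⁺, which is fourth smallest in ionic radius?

V⁵⁺: 18 e⁻, Z=23, Ti⁴⁺: 18 e⁻, Z=22, Sc³⁺: 18 e⁻, Z=21, Ca²⁺: 18 e⁻, Z=20, K⁺: 18 e⁻, Z=19, Cs⁺: 54 e⁻, Z=55. V⁵⁺ < Ti⁴⁺ (both 18 e⁻, Z=23>22); Ti⁴⁺ < Sc³⁺ (both 18 e⁻, Z=22>21); Sc³⁺ < Ca²⁺ (isoelectronic, higher Z=21 is smaller); Ca²⁺ < K⁺ (both 18 e⁻, Z=20>19); K⁺ < Cs⁺ (same group, period 4 vs 6).
Ordering: V⁵⁺ < Ti⁴⁺ < Sc³⁺ < Ca²⁺ < K⁺ < Cs⁺. The fourth smallest is Ca²⁺.

Ca²⁺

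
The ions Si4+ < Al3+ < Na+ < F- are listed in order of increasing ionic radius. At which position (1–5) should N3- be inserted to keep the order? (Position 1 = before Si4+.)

5

These species are isoelectronic with 10 electrons. The only difference is the number of protons: Si4+ (Z=14), Al3+ (Z=13), Na+ (Z=11), F- (Z=9), N3- (Z=7). The strongest nuclear pull (Si4+) gives the smallest ion.
Putting N3- in gives Si4+ < Al3+ < Na+ < F- < N3-; it lands at slot 5.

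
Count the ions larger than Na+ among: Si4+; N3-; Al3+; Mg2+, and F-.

2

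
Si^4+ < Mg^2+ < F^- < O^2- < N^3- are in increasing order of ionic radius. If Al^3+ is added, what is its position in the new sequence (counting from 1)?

2

All of these have 10 electrons (isoelectronic). With the same electron cloud, the ion with the most protons pulls it in tightest. Nuclear charges: Si^4+ (Z=14), Al^3+ (Z=13), Mg^2+ (Z=12), F^- (Z=9), O^2- (Z=8), N^3- (Z=7). Highest Z is smallest.
Merged order: Si^4+ < Al^3+ < Mg^2+ < F^- < O^2- < N^3- — Al^3+ is number 2.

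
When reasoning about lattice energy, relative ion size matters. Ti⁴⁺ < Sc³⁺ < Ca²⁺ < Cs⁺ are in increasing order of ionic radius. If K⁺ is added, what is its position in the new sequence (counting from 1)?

Ti⁴⁺ (Z=22, 18 e⁻), Sc³⁺ (Z=21, 18 e⁻), Ca²⁺ (Z=20, 18 e⁻), K⁺ (Z=19, 18 e⁻), Cs⁺ (Z=55, 54 e⁻). Ti⁴⁺ < Sc³⁺ (both 18 e⁻, Z=22>21); Sc³⁺ < Ca²⁺ (isoelectronic, higher Z=21 is smaller); Ca²⁺ < K⁺ (isoelectronic, higher Z=20 is smaller); K⁺ < Cs⁺ (same group, period 4 vs 6).
With K⁺ included the full order is Ti⁴⁺ < Sc³⁺ < Ca²⁺ < K⁺ < Cs⁺, so it takes position 4.

4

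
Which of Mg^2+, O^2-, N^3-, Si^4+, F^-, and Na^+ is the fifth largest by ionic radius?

Each ion has 10 electrons. The ranking follows nuclear charge in reverse — greater Z gives a smaller radius. Si^4+ (Z=14), Mg^2+ (Z=12), Na^+ (Z=11), F^- (Z=9), O^2- (Z=8), N^3- (Z=7).
That gives Si^4+ < Mg^2+ < Na^+ < F^- < O^2- < N^3-. From the largest end, number 5 is Mg^2+.

Mg^2+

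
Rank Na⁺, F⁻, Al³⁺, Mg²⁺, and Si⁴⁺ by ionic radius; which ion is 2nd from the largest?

Na⁺

Each ion has 10 electrons. The ranking follows nuclear charge in reverse — greater Z gives a smaller radius. Si⁴⁺ (Z=14), Al³⁺ (Z=13), Mg²⁺ (Z=12), Na⁺ (Z=11), F⁻ (Z=9).
Ordering: Si⁴⁺ < Al³⁺ < Mg²⁺ < Na⁺ < F⁻. The 2nd largest is Na⁺.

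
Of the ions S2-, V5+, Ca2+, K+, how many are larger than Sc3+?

3

All of these have 18 electrons (isoelectronic). With the same electron cloud, the ion with the most protons pulls it in tightest. Nuclear charges: V5+ (Z=23), Sc3+ (Z=21), Ca2+ (Z=20), K+ (Z=19), S2- (Z=16). Highest Z is smallest.
Relative to Sc3+, the ions that are larger are Ca2+, K+, S2-. So 3 are larger.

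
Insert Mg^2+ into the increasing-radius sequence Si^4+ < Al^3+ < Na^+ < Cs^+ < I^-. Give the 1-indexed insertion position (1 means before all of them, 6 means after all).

3

Tabulating Z and e⁻: Si^4+ has 10 e⁻ (Z=14), Al^3+ has 10 e⁻ (Z=13), Mg^2+ has 10 e⁻ (Z=12), Na^+ has 10 e⁻ (Z=11), Cs^+ has 54 e⁻ (Z=55), I^- has 54 e⁻ (Z=53). Si^4+ < Al^3+ (isoelectronic, higher Z=14 is smaller); Al^3+ < Mg^2+ (isoelectronic, higher Z=13 is smaller); Mg^2+ < Na^+ (isoelectronic, higher Z=12 is smaller); Na^+ < Cs^+ (same group, 3 shells fewer); Cs^+ < I^- (both 54 e⁻, Z=55>53).
Putting Mg^2+ in gives Si^4+ < Al^3+ < Mg^2+ < Na^+ < Cs^+ < I^-; it lands at slot 3.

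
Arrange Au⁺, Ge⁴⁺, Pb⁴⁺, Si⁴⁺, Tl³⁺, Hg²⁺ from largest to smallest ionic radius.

Au⁺ > Hg²⁺ > Tl³⁺ > Pb⁴⁺ > Ge⁴⁺ > Si⁴⁺

First list Z and electron count for each: Si⁴⁺ has 10 e⁻ (Z=14), Ge⁴⁺ has 28 e⁻ (Z=32), Pb⁴⁺ has 78 e⁻ (Z=82), Tl³⁺ has 78 e⁻ (Z=81), Hg²⁺ has 78 e⁻ (Z=80), Au⁺ has 78 e⁻ (Z=79). Si⁴⁺ < Ge⁴⁺ (same group, period 3 vs 4); Ge⁴⁺ < Pb⁴⁺ (same group, period 4 vs 6); Pb⁴⁺ < Tl³⁺ (isoelectronic, higher Z=82 is smaller); Tl³⁺ < Hg²⁺ (both 78 e⁻, Z=81>80); Hg²⁺ < Au⁺ (both 78 e⁻, Z=80>79).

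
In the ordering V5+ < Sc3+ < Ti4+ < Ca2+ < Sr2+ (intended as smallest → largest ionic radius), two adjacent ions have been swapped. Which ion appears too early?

Sc3+

Check each adjacent pair. Sc3+ and Ti4+ are reversed: they are isoelectronic (18 e⁻) and Ti has more protons than Sc (22 vs 21), making Ti4+ smaller. No other neighbouring pair contradicts the periodic trends, so Sc3+ is the ion listed too early.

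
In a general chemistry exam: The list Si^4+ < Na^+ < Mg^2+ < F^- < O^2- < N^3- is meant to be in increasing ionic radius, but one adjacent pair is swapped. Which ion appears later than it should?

Mg^2+

Scanning neighbour by neighbour, only Na^+/Mg^2+ violates a trend: both have 10 electrons but Z(Mg)=12 > Z(Na)=11, so Mg^2+ should be the smaller of the two. That makes Mg^2+ the one sitting a position late relative to where it belongs.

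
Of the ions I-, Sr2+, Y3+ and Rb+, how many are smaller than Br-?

3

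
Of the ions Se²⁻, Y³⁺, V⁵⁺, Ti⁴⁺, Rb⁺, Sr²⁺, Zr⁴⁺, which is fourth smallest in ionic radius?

Y³⁺

Work out protons and electrons: V⁵⁺: 18 e⁻, Z=23, Ti⁴⁺: 18 e⁻, Z=22, Zr⁴⁺: 36 e⁻, Z=40, Y³⁺: 36 e⁻, Z=39, Sr²⁺: 36 e⁻, Z=38, Rb⁺: 36 e⁻, Z=37, Se²⁻: 36 e⁻, Z=34. V⁵⁺ < Ti⁴⁺ (both 18 e⁻, Z=23>22); Ti⁴⁺ < Zr⁴⁺ (same group, period 4 vs 5); Zr⁴⁺ < Y³⁺ (both 36 e⁻, Z=40>39); Y³⁺ < Sr²⁺ (both 36 e⁻, Z=39>38); Sr²⁺ < Rb⁺ (isoelectronic, higher Z=38 is smaller); Rb⁺ < Se²⁻ (both 36 e⁻, Z=37>34).
Full ascending order: V⁵⁺ < Ti⁴⁺ < Zr⁴⁺ < Y³⁺ < Sr²⁺ < Rb⁺ < Se²⁻. Counting from the smallest, position 4 is Y³⁺.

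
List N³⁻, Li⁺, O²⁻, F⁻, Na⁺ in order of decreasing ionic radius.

N³⁻ > O²⁻ > F⁻ > Na⁺ > Li⁺

Electron counts and nuclear charges: Li⁺: 2 e⁻, Z=3, Na⁺: 10 e⁻, Z=11, F⁻: 10 e⁻, Z=9, O²⁻: 10 e⁻, Z=8, N³⁻: 10 e⁻, Z=7. Li⁺ < Na⁺ (same group, period 2 vs 3); Na⁺ < F⁻ (both 10 e⁻, Z=11>9); F⁻ < O²⁻ (isoelectronic, higher Z=9 is smaller); O²⁻ < N³⁻ (isoelectronic, higher Z=8 is smaller).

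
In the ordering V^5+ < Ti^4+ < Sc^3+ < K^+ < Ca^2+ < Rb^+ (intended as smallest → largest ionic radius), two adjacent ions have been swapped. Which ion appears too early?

Compare adjacent ions: both have 18 electrons but Z(Ca)=20 > Z(K)=19, so Ca^2+ should be the smaller of the two — yet in this increasing list K^+ sits before Ca^2+. Nothing else is reversed, so K^+ should move one place to the right.

K^+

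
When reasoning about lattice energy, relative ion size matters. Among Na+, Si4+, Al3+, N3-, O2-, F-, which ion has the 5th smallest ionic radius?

O2-

Isoelectronic series (10 e⁻ each). Size is set by nuclear charge: more protons means a smaller ion. Si4+ (Z=14), Al3+ (Z=13), Na+ (Z=11), F- (Z=9), O2- (Z=8), N3- (Z=7).
Full ascending order: Si4+ < Al3+ < Na+ < F- < O2- < N3-. Counting from the smallest, position 5 is O2-.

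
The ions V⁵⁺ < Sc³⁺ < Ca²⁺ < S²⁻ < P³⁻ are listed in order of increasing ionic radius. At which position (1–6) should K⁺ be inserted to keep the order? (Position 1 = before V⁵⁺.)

These species are isoelectronic with 18 electrons. The only difference is the number of protons: V⁵⁺ (Z=23), Sc³⁺ (Z=21), Ca²⁺ (Z=20), K⁺ (Z=19), S²⁻ (Z=16), P³⁻ (Z=15). The strongest nuclear pull (V⁵⁺) gives the smallest ion.
With K⁺ included the full order is V⁵⁺ < Sc³⁺ < Ca²⁺ < K⁺ < S²⁻ < P³⁻, so it takes position 4.

4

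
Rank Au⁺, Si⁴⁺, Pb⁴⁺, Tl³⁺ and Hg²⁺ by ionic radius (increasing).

Work out protons and electrons: Si⁴⁺ has 10 e⁻ (Z=14), Pb⁴⁺ has 78 e⁻ (Z=82), Tl³⁺ has 78 e⁻ (Z=81), Hg²⁺ has 78 e⁻ (Z=80), Au⁺ has 78 e⁻ (Z=79). Si⁴⁺ < Pb⁴⁺ (same group, 3 shells fewer); Pb⁴⁺ < Tl³⁺ (isoelectronic, higher Z=82 is smaller); Tl³⁺ < Hg²⁺ (both 78 e⁻, Z=81>80); Hg²⁺ < Au⁺ (isoelectronic, higher Z=80 is smaller).

Si⁴⁺ < Pb⁴⁺ < Tl³⁺ < Hg²⁺ < Au⁺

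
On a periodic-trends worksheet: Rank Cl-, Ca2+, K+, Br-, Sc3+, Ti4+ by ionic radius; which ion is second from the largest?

Cl-

First list Z and electron count for each: Ti4+: 18 e⁻, Z=22, Sc3+: 18 e⁻, Z=21, Ca2+: 18 e⁻, Z=20, K+: 18 e⁻, Z=19, Cl-: 18 e⁻, Z=17, Br-: 36 e⁻, Z=35. Ti4+ < Sc3+ (both 18 e⁻, Z=22>21); Sc3+ < Ca2+ (isoelectronic, higher Z=21 is smaller); Ca2+ < K+ (isoelectronic, higher Z=20 is smaller); K+ < Cl- (isoelectronic, higher Z=19 is smaller); Cl- < Br- (same group, period 3 vs 4).
Full ascending order: Ti4+ < Sc3+ < Ca2+ < K+ < Cl- < Br-. Counting from the largest, position 2 is Cl-.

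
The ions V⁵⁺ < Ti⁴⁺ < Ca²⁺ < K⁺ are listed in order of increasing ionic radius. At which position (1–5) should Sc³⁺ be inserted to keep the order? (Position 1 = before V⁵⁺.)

3

Isoelectronic series (18 e⁻ each). Size is set by nuclear charge: more protons means a smaller ion. V⁵⁺ (Z=23), Ti⁴⁺ (Z=22), Sc³⁺ (Z=21), Ca²⁺ (Z=20), K⁺ (Z=19).
Merged order: V⁵⁺ < Ti⁴⁺ < Sc³⁺ < Ca²⁺ < K⁺ — Sc³⁺ is number 3.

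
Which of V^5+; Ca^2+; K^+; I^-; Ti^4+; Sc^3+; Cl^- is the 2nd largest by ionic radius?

Electron counts and nuclear charges: V^5+: 18 e⁻, Z=23, Ti^4+: 18 e⁻, Z=22, Sc^3+: 18 e⁻, Z=21, Ca^2+: 18 e⁻, Z=20, K^+: 18 e⁻, Z=19, Cl^-: 18 e⁻, Z=17, I^-: 54 e⁻, Z=53. V^5+ < Ti^4+ (isoelectronic, higher Z=23 is smaller); Ti^4+ < Sc^3+ (isoelectronic, higher Z=22 is smaller); Sc^3+ < Ca^2+ (both 18 e⁻, Z=21>20); Ca^2+ < K^+ (both 18 e⁻, Z=20>19); K^+ < Cl^- (both 18 e⁻, Z=19>17); Cl^- < I^- (same group, 2 shells fewer).
That gives V^5+ < Ti^4+ < Sc^3+ < Ca^2+ < K^+ < Cl^- < I^-. From the largest end, number 2 is Cl^-.

Cl^-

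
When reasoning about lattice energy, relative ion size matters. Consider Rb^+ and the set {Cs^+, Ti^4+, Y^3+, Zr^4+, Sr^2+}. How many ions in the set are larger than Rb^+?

First list Z and electron count for each: Ti^4+: 18 e⁻, Z=22, Zr^4+: 36 e⁻, Z=40, Y^3+: 36 e⁻, Z=39, Sr^2+: 36 e⁻, Z=38, Rb^+: 36 e⁻, Z=37, Cs^+: 54 e⁻, Z=55. Ti^4+ < Zr^4+ (same group, period 4 vs 5); Zr^4+ < Y^3+ (isoelectronic, higher Z=40 is smaller); Y^3+ < Sr^2+ (both 36 e⁻, Z=39>38); Sr^2+ < Rb^+ (isoelectronic, higher Z=38 is smaller); Rb^+ < Cs^+ (same group, period 5 vs 6).
Overall: Ti^4+ < Zr^4+ < Y^3+ < Sr^2+ < Rb^+ < Cs^+. Rb^+ has 4 below it and 1 above. That's 1.

1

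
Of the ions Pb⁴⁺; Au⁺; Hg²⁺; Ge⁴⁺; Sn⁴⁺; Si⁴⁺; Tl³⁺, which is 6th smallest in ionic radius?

Hg²⁺

Electron counts and nuclear charges: Si⁴⁺ has 10 e⁻ (Z=14), Ge⁴⁺ has 28 e⁻ (Z=32), Sn⁴⁺ has 46 e⁻ (Z=50), Pb⁴⁺ has 78 e⁻ (Z=82), Tl³⁺ has 78 e⁻ (Z=81), Hg²⁺ has 78 e⁻ (Z=80), Au⁺ has 78 e⁻ (Z=79). Si⁴⁺ < Ge⁴⁺ (same group, 1 shell fewer); Ge⁴⁺ < Sn⁴⁺ (same group, 1 shell fewer); Sn⁴⁺ < Pb⁴⁺ (same group, period 5 vs 6); Pb⁴⁺ < Tl³⁺ (both 78 e⁻, Z=82>81); Tl³⁺ < Hg²⁺ (isoelectronic, higher Z=81 is smaller); Hg²⁺ < Au⁺ (both 78 e⁻, Z=80>79).
That gives Si⁴⁺ < Ge⁴⁺ < Sn⁴⁺ < Pb⁴⁺ < Tl³⁺ < Hg²⁺ < Au⁺. From the smallest end, number 6 is Hg²⁺.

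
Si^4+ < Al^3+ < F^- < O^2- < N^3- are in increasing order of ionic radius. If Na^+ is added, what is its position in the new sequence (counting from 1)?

3

Each ion has 10 electrons. The ranking follows nuclear charge in reverse — greater Z gives a smaller radius. Si^4+ (Z=14), Al^3+ (Z=13), Na^+ (Z=11), F^- (Z=9), O^2- (Z=8), N^3- (Z=7).
Merged order: Si^4+ < Al^3+ < Na^+ < F^- < O^2- < N^3- — Na^+ is number 3.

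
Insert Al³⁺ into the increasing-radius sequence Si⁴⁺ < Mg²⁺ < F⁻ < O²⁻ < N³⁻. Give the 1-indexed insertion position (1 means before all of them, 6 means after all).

2

Each ion has 10 electrons. The ranking follows nuclear charge in reverse — greater Z gives a smaller radius. Si⁴⁺ (Z=14), Al³⁺ (Z=13), Mg²⁺ (Z=12), F⁻ (Z=9), O²⁻ (Z=8), N³⁻ (Z=7).
With Al³⁺ included the full order is Si⁴⁺ < Al³⁺ < Mg²⁺ < F⁻ < O²⁻ < N³⁻, so it takes position 2.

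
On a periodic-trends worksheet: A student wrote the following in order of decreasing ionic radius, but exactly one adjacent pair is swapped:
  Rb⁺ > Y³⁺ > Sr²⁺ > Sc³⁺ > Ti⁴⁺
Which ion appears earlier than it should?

Check each adjacent pair. Y³⁺ and Sr²⁺ are reversed: both have 36 electrons but Z(Y)=39 > Z(Sr)=38, so Y³⁺ should be the smaller of the two. No other neighbouring pair contradicts the periodic trends, so Y³⁺ is the ion listed too early.

Y³⁺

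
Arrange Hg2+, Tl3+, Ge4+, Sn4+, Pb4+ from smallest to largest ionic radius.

First list Z and electron count for each: Ge4+ has 28 e⁻ (Z=32), Sn4+ has 46 e⁻ (Z=50), Pb4+ has 78 e⁻ (Z=82), Tl3+ has 78 e⁻ (Z=81), Hg2+ has 78 e⁻ (Z=80). Ge4+ < Sn4+ (same group, period 4 vs 5); Sn4+ < Pb4+ (same group, 1 shell fewer); Pb4+ < Tl3+ (both 78 e⁻, Z=82>81); Tl3+ < Hg2+ (isoelectronic, higher Z=81 is smaller).

Ge4+ < Sn4+ < Pb4+ < Tl3+ < Hg2+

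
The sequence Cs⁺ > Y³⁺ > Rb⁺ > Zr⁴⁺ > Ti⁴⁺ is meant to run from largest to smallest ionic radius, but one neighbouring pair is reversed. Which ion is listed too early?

Y³⁺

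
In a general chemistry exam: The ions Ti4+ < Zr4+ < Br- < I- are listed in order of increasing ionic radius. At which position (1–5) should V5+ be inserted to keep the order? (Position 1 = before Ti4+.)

1

First list Z and electron count for each: V5+ (Z=23, 18 e⁻), Ti4+ (Z=22, 18 e⁻), Zr4+ (Z=40, 36 e⁻), Br- (Z=35, 36 e⁻), I- (Z=53, 54 e⁻). V5+ < Ti4+ (isoelectronic, higher Z=23 is smaller); Ti4+ < Zr4+ (same group, 1 shell fewer); Zr4+ < Br- (both 36 e⁻, Z=40>35); Br- < I- (same group, 1 shell fewer).
Putting V5+ in gives V5+ < Ti4+ < Zr4+ < Br- < I-; it lands at slot 1.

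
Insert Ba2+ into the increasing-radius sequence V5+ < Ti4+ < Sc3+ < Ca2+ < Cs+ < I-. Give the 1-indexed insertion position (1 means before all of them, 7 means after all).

5

Tabulating Z and e⁻: V5+: 18 e⁻, Z=23, Ti4+: 18 e⁻, Z=22, Sc3+: 18 e⁻, Z=21, Ca2+: 18 e⁻, Z=20, Ba2+: 54 e⁻, Z=56, Cs+: 54 e⁻, Z=55, I-: 54 e⁻, Z=53. V5+ < Ti4+ (isoelectronic, higher Z=23 is smaller); Ti4+ < Sc3+ (both 18 e⁻, Z=22>21); Sc3+ < Ca2+ (both 18 e⁻, Z=21>20); Ca2+ < Ba2+ (same group, 2 shells fewer); Ba2+ < Cs+ (both 54 e⁻, Z=56>55); Cs+ < I- (both 54 e⁻, Z=55>53).
Merged order: V5+ < Ti4+ < Sc3+ < Ca2+ < Ba2+ < Cs+ < I- — Ba2+ is number 5.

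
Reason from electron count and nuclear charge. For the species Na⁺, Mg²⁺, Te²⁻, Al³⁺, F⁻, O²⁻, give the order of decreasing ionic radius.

Tabulating Z and e⁻: Al³⁺ has 10 e⁻ (Z=13), Mg²⁺ has 10 e⁻ (Z=12), Na⁺ has 10 e⁻ (Z=11), F⁻ has 10 e⁻ (Z=9), O²⁻ has 10 e⁻ (Z=8), Te²⁻ has 54 e⁻ (Z=52). Al³⁺ < Mg²⁺ (isoelectronic, higher Z=13 is smaller); Mg²⁺ < Na⁺ (both 10 e⁻, Z=12>11); Na⁺ < F⁻ (isoelectronic, higher Z=11 is smaller); F⁻ < O²⁻ (isoelectronic, higher Z=9 is smaller); O²⁻ < Te²⁻ (same group, 3 shells fewer).

Te²⁻ > O²⁻ > F⁻ > Na⁺ > Mg²⁺ > Al³⁺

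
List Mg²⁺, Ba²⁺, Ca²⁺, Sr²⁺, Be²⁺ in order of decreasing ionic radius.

Same group, same charge. Going down the group adds an extra shell of electrons, so the ion gets larger: Be²⁺ is highest in the group and smallest.

Ba²⁺ > Sr²⁺ > Ca²⁺ > Mg²⁺ > Be²⁺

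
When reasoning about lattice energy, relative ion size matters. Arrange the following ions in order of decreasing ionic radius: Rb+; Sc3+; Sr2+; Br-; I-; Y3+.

First list Z and electron count for each: Sc3+ has 18 e⁻ (Z=21), Y3+ has 36 e⁻ (Z=39), Sr2+ has 36 e⁻ (Z=38), Rb+ has 36 e⁻ (Z=37), Br- has 36 e⁻ (Z=35), I- has 54 e⁻ (Z=53). Sc3+ < Y3+ (same group, 1 shell fewer); Y3+ < Sr2+ (isoelectronic, higher Z=39 is smaller); Sr2+ < Rb+ (isoelectronic, higher Z=38 is smaller); Rb+ < Br- (isoelectronic, higher Z=37 is smaller); Br- < I- (same group, 1 shell fewer).

I- > Br- > Rb+ > Sr2+ > Y3+ > Sc3+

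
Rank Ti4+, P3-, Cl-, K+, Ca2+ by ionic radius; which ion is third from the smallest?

K+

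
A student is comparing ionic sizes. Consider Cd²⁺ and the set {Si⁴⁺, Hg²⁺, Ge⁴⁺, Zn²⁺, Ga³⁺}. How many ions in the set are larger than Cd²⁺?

1

Si⁴⁺ (Z=14, 10 e⁻), Ge⁴⁺ (Z=32, 28 e⁻), Ga³⁺ (Z=31, 28 e⁻), Zn²⁺ (Z=30, 28 e⁻), Cd²⁺ (Z=48, 46 e⁻), Hg²⁺ (Z=80, 78 e⁻). Si⁴⁺ < Ge⁴⁺ (same group, period 3 vs 4); Ge⁴⁺ < Ga³⁺ (isoelectronic, higher Z=32 is smaller); Ga³⁺ < Zn²⁺ (both 28 e⁻, Z=31>30); Zn²⁺ < Cd²⁺ (same group, period 4 vs 5); Cd²⁺ < Hg²⁺ (same group, period 5 vs 6).
Overall: Si⁴⁺ < Ge⁴⁺ < Ga³⁺ < Zn²⁺ < Cd²⁺ < Hg²⁺. Cd²⁺ has 4 below it and 1 above. That's 1.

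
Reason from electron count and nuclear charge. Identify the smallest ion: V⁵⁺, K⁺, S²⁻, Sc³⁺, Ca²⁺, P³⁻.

These species are isoelectronic with 18 electrons. The only difference is the number of protons: V⁵⁺ (Z=23), Sc³⁺ (Z=21), Ca²⁺ (Z=20), K⁺ (Z=19), S²⁻ (Z=16), P³⁻ (Z=15). The strongest nuclear pull (V⁵⁺) gives the smallest ion.

V⁵⁺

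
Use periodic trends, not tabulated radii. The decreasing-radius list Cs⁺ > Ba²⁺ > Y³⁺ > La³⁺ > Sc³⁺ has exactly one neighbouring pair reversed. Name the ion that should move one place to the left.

La³⁺

The pair Y³⁺, La³⁺ is the wrong way round — same group and charge — period 5 sits above period 6, so Y³⁺ is smaller. All other adjacent pairs agree with periodic trends, so La³⁺ is the misplaced ion.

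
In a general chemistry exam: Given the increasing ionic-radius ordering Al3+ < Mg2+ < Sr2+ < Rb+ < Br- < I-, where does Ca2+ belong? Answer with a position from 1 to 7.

Tabulating Z and e⁻: Al3+: 10 e⁻, Z=13, Mg2+: 10 e⁻, Z=12, Ca2+: 18 e⁻, Z=20, Sr2+: 36 e⁻, Z=38, Rb+: 36 e⁻, Z=37, Br-: 36 e⁻, Z=35, I-: 54 e⁻, Z=53. Al3+ < Mg2+ (isoelectronic, higher Z=13 is smaller); Mg2+ < Ca2+ (same group, period 3 vs 4); Ca2+ < Sr2+ (same group, 1 shell fewer); Sr2+ < Rb+ (both 36 e⁻, Z=38>37); Rb+ < Br- (isoelectronic, higher Z=37 is smaller); Br- < I- (same group, period 4 vs 5).
The complete sequence is Al3+ < Mg2+ < Ca2+ < Sr2+ < Rb+ < Br- < I-. Ca2+ sits at position 3.

3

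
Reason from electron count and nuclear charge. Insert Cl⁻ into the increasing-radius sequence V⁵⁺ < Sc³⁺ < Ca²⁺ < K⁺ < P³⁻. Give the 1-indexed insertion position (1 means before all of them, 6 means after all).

5

All of these have 18 electrons (isoelectronic). With the same electron cloud, the ion with the most protons pulls it in tightest. Nuclear charges: V⁵⁺ (Z=23), Sc³⁺ (Z=21), Ca²⁺ (Z=20), K⁺ (Z=19), Cl⁻ (Z=17), P³⁻ (Z=15). Highest Z is smallest.
Putting Cl⁻ in gives V⁵⁺ < Sc³⁺ < Ca²⁺ < K⁺ < Cl⁻ < P³⁻; it lands at slot 5.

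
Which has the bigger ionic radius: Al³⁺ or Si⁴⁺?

Al³⁺

Isoelectronic series (10 e⁻ each). Size is set by nuclear charge: more protons means a smaller ion. Si⁴⁺ (Z=14), Al³⁺ (Z=13).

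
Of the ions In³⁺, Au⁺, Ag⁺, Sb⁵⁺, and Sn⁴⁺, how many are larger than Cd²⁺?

2

First list Z and electron count for each: Sb⁵⁺: 46 e⁻, Z=51, Sn⁴⁺: 46 e⁻, Z=50, In³⁺: 46 e⁻, Z=49, Cd²⁺: 46 e⁻, Z=48, Ag⁺: 46 e⁻, Z=47, Au⁺: 78 e⁻, Z=79. Sb⁵⁺ < Sn⁴⁺ (both 46 e⁻, Z=51>50); Sn⁴⁺ < In³⁺ (isoelectronic, higher Z=50 is smaller); In³⁺ < Cd²⁺ (both 46 e⁻, Z=49>48); Cd²⁺ < Ag⁺ (both 46 e⁻, Z=48>47); Ag⁺ < Au⁺ (same group, 1 shell fewer).
Placing each against Cd²⁺: smaller — Sb⁵⁺, Sn⁴⁺, In³⁺; larger — Ag⁺, Au⁺. That's 2.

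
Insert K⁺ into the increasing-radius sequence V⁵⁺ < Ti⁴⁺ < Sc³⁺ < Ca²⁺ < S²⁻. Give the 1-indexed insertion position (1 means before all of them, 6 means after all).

5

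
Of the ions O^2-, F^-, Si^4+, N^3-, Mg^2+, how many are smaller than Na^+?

2

All of these have 10 electrons (isoelectronic). With the same electron cloud, the ion with the most protons pulls it in tightest. Nuclear charges: Si^4+ (Z=14), Mg^2+ (Z=12), Na^+ (Z=11), F^- (Z=9), O^2- (Z=8), N^3- (Z=7). Highest Z is smallest.
Ordering all of them (including Na^+) by radius gives Si^4+ < Mg^2+ < Na^+ < F^- < O^2- < N^3-. So 2 are smaller.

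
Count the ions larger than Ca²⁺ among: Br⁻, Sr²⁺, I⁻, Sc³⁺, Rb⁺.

Work out protons and electrons: Sc³⁺ (Z=21, 18 e⁻), Ca²⁺ (Z=20, 18 e⁻), Sr²⁺ (Z=38, 36 e⁻), Rb⁺ (Z=37, 36 e⁻), Br⁻ (Z=35, 36 e⁻), I⁻ (Z=53, 54 e⁻). Sc³⁺ < Ca²⁺ (both 18 e⁻, Z=21>20); Ca²⁺ < Sr²⁺ (same group, period 4 vs 5); Sr²⁺ < Rb⁺ (isoelectronic, higher Z=38 is smaller); Rb⁺ < Br⁻ (both 36 e⁻, Z=37>35); Br⁻ < I⁻ (same group, 1 shell fewer).
Placing each against Ca²⁺: smaller — Sc³⁺; larger — Sr²⁺, Rb⁺, Br⁻, I⁻. That's 4.

4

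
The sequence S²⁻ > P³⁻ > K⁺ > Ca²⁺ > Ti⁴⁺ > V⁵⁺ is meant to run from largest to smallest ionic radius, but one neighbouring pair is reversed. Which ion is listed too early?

Compare adjacent ions: S²⁻ and P³⁻ share 18 electrons; the higher nuclear charge on S (Z=16) contracts it more, so S²⁻ < P³⁻ — yet in this decreasing list S²⁻ sits before P³⁻. Nothing else is reversed, so S²⁻ should move one place to the right.

S²⁻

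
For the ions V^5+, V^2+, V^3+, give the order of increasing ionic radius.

For a single element, ionic radius drops as positive charge rises — V^5+ < V^2+.

V^5+ < V^3+ < V^2+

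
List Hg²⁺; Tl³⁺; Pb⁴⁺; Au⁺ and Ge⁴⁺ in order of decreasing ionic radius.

Au⁺ > Hg²⁺ > Tl³⁺ > Pb⁴⁺ > Ge⁴⁺

First list Z and electron count for each: Ge⁴⁺ has 28 e⁻ (Z=32), Pb⁴⁺ has 78 e⁻ (Z=82), Tl³⁺ has 78 e⁻ (Z=81), Hg²⁺ has 78 e⁻ (Z=80), Au⁺ has 78 e⁻ (Z=79). Ge⁴⁺ < Pb⁴⁺ (same group, 2 shells fewer); Pb⁴⁺ < Tl³⁺ (isoelectronic, higher Z=82 is smaller); Tl³⁺ < Hg²⁺ (isoelectronic, higher Z=81 is smaller); Hg²⁺ < Au⁺ (both 78 e⁻, Z=80>79).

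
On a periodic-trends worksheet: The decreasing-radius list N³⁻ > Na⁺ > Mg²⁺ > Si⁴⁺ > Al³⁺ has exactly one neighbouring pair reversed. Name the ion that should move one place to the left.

Al³⁺

Compare adjacent ions: they are isoelectronic (10 e⁻) and Si has more protons than Al (14 vs 13), making Si⁴⁺ smaller — yet in this decreasing list Si⁴⁺ sits before Al³⁺. Nothing else is reversed, so Al³⁺ should move one place to the left.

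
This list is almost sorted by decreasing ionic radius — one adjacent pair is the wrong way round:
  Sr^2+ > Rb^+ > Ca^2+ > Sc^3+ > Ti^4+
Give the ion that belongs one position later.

Sr^2+

Compare adjacent ions: Sr^2+ and Rb^+ share 36 electrons; the higher nuclear charge on Sr (Z=38) contracts it more, so Sr^2+ < Rb^+ — yet in this decreasing list Sr^2+ sits before Rb^+. Nothing else is reversed, so Sr^2+ should move one place to the right.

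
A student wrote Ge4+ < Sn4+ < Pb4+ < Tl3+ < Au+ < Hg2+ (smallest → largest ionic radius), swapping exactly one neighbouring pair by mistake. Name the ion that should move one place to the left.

Hg2+

Check each adjacent pair. Au+ and Hg2+ are reversed: Hg2+ and Au+ share 78 electrons; the higher nuclear charge on Hg (Z=80) contracts it more, so Hg2+ < Au+. No other neighbouring pair contradicts the periodic trends, so Hg2+ is the ion listed too late.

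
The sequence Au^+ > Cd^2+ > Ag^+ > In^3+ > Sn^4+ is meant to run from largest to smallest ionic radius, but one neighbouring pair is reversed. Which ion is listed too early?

Cd^2+

Compare adjacent ions: Cd^2+ and Ag^+ share 46 electrons; the higher nuclear charge on Cd (Z=48) contracts it more, so Cd^2+ < Ag^+ — yet in this decreasing list Cd^2+ sits before Ag^+. Nothing else is reversed, so Cd^2+ should move one place to the right.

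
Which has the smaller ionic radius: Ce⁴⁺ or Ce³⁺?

Ce⁴⁺

These are all Ce ions. Removing more electrons (higher positive charge) pulls the remaining electrons in closer, so Ce⁴⁺ is smallest and Ce³⁺ is largest.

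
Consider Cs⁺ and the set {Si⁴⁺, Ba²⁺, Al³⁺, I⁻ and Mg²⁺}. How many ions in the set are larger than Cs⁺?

First list Z and electron count for each: Si⁴⁺ has 10 e⁻ (Z=14), Al³⁺ has 10 e⁻ (Z=13), Mg²⁺ has 10 e⁻ (Z=12), Ba²⁺ has 54 e⁻ (Z=56), Cs⁺ has 54 e⁻ (Z=55), I⁻ has 54 e⁻ (Z=53). Si⁴⁺ < Al³⁺ (isoelectronic, higher Z=14 is smaller); Al³⁺ < Mg²⁺ (isoelectronic, higher Z=13 is smaller); Mg²⁺ < Ba²⁺ (same group, period 3 vs 6); Ba²⁺ < Cs⁺ (isoelectronic, higher Z=56 is smaller); Cs⁺ < I⁻ (both 54 e⁻, Z=55>53).
Ordering all of them (including Cs⁺) by radius gives Si⁴⁺ < Al³⁺ < Mg²⁺ < Ba²⁺ < Cs⁺ < I⁻. That's 1.

1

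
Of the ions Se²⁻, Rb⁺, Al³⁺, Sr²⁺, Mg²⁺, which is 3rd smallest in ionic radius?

Sr²⁺

Electron counts and nuclear charges: Al³⁺ (Z=13, 10 e⁻), Mg²⁺ (Z=12, 10 e⁻), Sr²⁺ (Z=38, 36 e⁻), Rb⁺ (Z=37, 36 e⁻), Se²⁻ (Z=34, 36 e⁻). Al³⁺ < Mg²⁺ (isoelectronic, higher Z=13 is smaller); Mg²⁺ < Sr²⁺ (same group, 2 shells fewer); Sr²⁺ < Rb⁺ (isoelectronic, higher Z=38 is smaller); Rb⁺ < Se²⁻ (both 36 e⁻, Z=37>34).
Ordering: Al³⁺ < Mg²⁺ < Sr²⁺ < Rb⁺ < Se²⁻. The 3rd smallest is Sr²⁺.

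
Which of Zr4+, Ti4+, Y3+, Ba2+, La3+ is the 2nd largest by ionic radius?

Electron counts and nuclear charges: Ti4+: 18 e⁻, Z=22, Zr4+: 36 e⁻, Z=40, Y3+: 36 e⁻, Z=39, La3+: 54 e⁻, Z=57, Ba2+: 54 e⁻, Z=56. Ti4+ < Zr4+ (same group, 1 shell fewer); Zr4+ < Y3+ (both 36 e⁻, Z=40>39); Y3+ < La3+ (same group, 1 shell fewer); La3+ < Ba2+ (isoelectronic, higher Z=57 is smaller).
Full ascending order: Ti4+ < Zr4+ < Y3+ < La3+ < Ba2+. Counting from the largest, position 2 is La3+.

La3+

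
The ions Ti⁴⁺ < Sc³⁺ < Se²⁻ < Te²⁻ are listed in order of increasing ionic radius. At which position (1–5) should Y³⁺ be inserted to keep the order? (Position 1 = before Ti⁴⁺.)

3

First list Z and electron count for each: Ti⁴⁺: 18 e⁻, Z=22, Sc³⁺: 18 e⁻, Z=21, Y³⁺: 36 e⁻, Z=39, Se²⁻: 36 e⁻, Z=34, Te²⁻: 54 e⁻, Z=52. Ti⁴⁺ < Sc³⁺ (isoelectronic, higher Z=22 is smaller); Sc³⁺ < Y³⁺ (same group, 1 shell fewer); Y³⁺ < Se²⁻ (isoelectronic, higher Z=39 is smaller); Se²⁻ < Te²⁻ (same group, period 4 vs 5).
Putting Y³⁺ in gives Ti⁴⁺ < Sc³⁺ < Y³⁺ < Se²⁻ < Te²⁻; it lands at slot 3.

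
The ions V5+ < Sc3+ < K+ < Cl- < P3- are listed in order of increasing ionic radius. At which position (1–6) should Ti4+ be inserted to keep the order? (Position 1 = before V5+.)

These species are isoelectronic with 18 electrons. The only difference is the number of protons: V5+ (Z=23), Ti4+ (Z=22), Sc3+ (Z=21), K+ (Z=19), Cl- (Z=17), P3- (Z=15). The strongest nuclear pull (V5+) gives the smallest ion.
With Ti4+ included the full order is V5+ < Ti4+ < Sc3+ < K+ < Cl- < P3-, so it takes position 2.

2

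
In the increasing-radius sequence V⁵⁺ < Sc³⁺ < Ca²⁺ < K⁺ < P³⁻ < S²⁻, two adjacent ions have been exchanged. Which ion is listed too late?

Scanning neighbour by neighbour, only P³⁻/S²⁻ violates a trend: both have 18 electrons but Z(S)=16 > Z(P)=15, so S²⁻ should be the smaller of the two. That makes S²⁻ the one sitting a position late relative to where it belongs.

S²⁻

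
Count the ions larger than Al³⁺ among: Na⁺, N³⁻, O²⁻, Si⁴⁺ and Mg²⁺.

Each ion has 10 electrons. The ranking follows nuclear charge in reverse — greater Z gives a smaller radius. Si⁴⁺ (Z=14), Al³⁺ (Z=13), Mg²⁺ (Z=12), Na⁺ (Z=11), O²⁻ (Z=8), N³⁻ (Z=7).
Overall: Si⁴⁺ < Al³⁺ < Mg²⁺ < Na⁺ < O²⁻ < N³⁻. Al³⁺ has 1 below it and 4 above. So 4 are larger.

4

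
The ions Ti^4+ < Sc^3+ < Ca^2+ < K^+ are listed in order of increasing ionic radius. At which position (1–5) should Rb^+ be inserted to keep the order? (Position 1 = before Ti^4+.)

Tabulating Z and e⁻: Ti^4+: 18 e⁻, Z=22, Sc^3+: 18 e⁻, Z=21, Ca^2+: 18 e⁻, Z=20, K^+: 18 e⁻, Z=19, Rb^+: 36 e⁻, Z=37. Ti^4+ < Sc^3+ (both 18 e⁻, Z=22>21); Sc^3+ < Ca^2+ (both 18 e⁻, Z=21>20); Ca^2+ < K^+ (isoelectronic, higher Z=20 is smaller); K^+ < Rb^+ (same group, period 4 vs 5).
The complete sequence is Ti^4+ < Sc^3+ < Ca^2+ < K^+ < Rb^+. Rb^+ sits at position 5.

5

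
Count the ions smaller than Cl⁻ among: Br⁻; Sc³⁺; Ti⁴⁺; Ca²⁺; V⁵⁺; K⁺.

5

V⁵⁺ (Z=23, 18 e⁻), Ti⁴⁺ (Z=22, 18 e⁻), Sc³⁺ (Z=21, 18 e⁻), Ca²⁺ (Z=20, 18 e⁻), K⁺ (Z=19, 18 e⁻), Cl⁻ (Z=17, 18 e⁻), Br⁻ (Z=35, 36 e⁻). V⁵⁺ < Ti⁴⁺ (isoelectronic, higher Z=23 is smaller); Ti⁴⁺ < Sc³⁺ (both 18 e⁻, Z=22>21); Sc³⁺ < Ca²⁺ (both 18 e⁻, Z=21>20); Ca²⁺ < K⁺ (isoelectronic, higher Z=20 is smaller); K⁺ < Cl⁻ (both 18 e⁻, Z=19>17); Cl⁻ < Br⁻ (same group, 1 shell fewer).
Relative to Cl⁻, the ions that are smaller are V⁵⁺, Ti⁴⁺, Sc³⁺, Ca²⁺, K⁺. That's 5.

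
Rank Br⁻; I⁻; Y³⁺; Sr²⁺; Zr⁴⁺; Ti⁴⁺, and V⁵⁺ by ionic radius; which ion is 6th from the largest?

Ti⁴⁺

V⁵⁺ has 18 e⁻ (Z=23), Ti⁴⁺ has 18 e⁻ (Z=22), Zr⁴⁺ has 36 e⁻ (Z=40), Y³⁺ has 36 e⁻ (Z=39), Sr²⁺ has 36 e⁻ (Z=38), Br⁻ has 36 e⁻ (Z=35), I⁻ has 54 e⁻ (Z=53). V⁵⁺ < Ti⁴⁺ (isoelectronic, higher Z=23 is smaller); Ti⁴⁺ < Zr⁴⁺ (same group, period 4 vs 5); Zr⁴⁺ < Y³⁺ (both 36 e⁻, Z=40>39); Y³⁺ < Sr²⁺ (isoelectronic, higher Z=39 is smaller); Sr²⁺ < Br⁻ (both 36 e⁻, Z=38>35); Br⁻ < I⁻ (same group, 1 shell fewer).
That gives V⁵⁺ < Ti⁴⁺ < Zr⁴⁺ < Y³⁺ < Sr²⁺ < Br⁻ < I⁻. From the largest end, number 6 is Ti⁴⁺.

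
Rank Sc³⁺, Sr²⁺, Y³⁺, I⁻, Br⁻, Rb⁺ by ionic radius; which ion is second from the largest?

Br⁻

Work out protons and electrons: Sc³⁺: 18 e⁻, Z=21, Y³⁺: 36 e⁻, Z=39, Sr²⁺: 36 e⁻, Z=38, Rb⁺: 36 e⁻, Z=37, Br⁻: 36 e⁻, Z=35, I⁻: 54 e⁻, Z=53. Sc³⁺ < Y³⁺ (same group, 1 shell fewer); Y³⁺ < Sr²⁺ (isoelectronic, higher Z=39 is smaller); Sr²⁺ < Rb⁺ (isoelectronic, higher Z=38 is smaller); Rb⁺ < Br⁻ (isoelectronic, higher Z=37 is smaller); Br⁻ < I⁻ (same group, period 4 vs 5).
Full ascending order: Sc³⁺ < Y³⁺ < Sr²⁺ < Rb⁺ < Br⁻ < I⁻. Counting from the largest, position 2 is Br⁻.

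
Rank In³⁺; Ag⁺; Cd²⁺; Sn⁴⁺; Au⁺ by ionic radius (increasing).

Sn⁴⁺ has 46 e⁻ (Z=50), In³⁺ has 46 e⁻ (Z=49), Cd²⁺ has 46 e⁻ (Z=48), Ag⁺ has 46 e⁻ (Z=47), Au⁺ has 78 e⁻ (Z=79). Sn⁴⁺ < In³⁺ (both 46 e⁻, Z=50>49); In³⁺ < Cd²⁺ (isoelectronic, higher Z=49 is smaller); Cd²⁺ < Ag⁺ (isoelectronic, higher Z=48 is smaller); Ag⁺ < Au⁺ (same group, 1 shell fewer).

Sn⁴⁺ < In³⁺ < Cd²⁺ < Ag⁺ < Au⁺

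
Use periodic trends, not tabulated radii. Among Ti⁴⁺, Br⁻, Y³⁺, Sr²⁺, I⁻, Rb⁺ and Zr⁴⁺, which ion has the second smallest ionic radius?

Zr⁴⁺

Tabulating Z and e⁻: Ti⁴⁺: 18 e⁻, Z=22, Zr⁴⁺: 36 e⁻, Z=40, Y³⁺: 36 e⁻, Z=39, Sr²⁺: 36 e⁻, Z=38, Rb⁺: 36 e⁻, Z=37, Br⁻: 36 e⁻, Z=35, I⁻: 54 e⁻, Z=53. Ti⁴⁺ < Zr⁴⁺ (same group, 1 shell fewer); Zr⁴⁺ < Y³⁺ (isoelectronic, higher Z=40 is smaller); Y³⁺ < Sr²⁺ (both 36 e⁻, Z=39>38); Sr²⁺ < Rb⁺ (isoelectronic, higher Z=38 is smaller); Rb⁺ < Br⁻ (isoelectronic, higher Z=37 is smaller); Br⁻ < I⁻ (same group, period 4 vs 5).
Full ascending order: Ti⁴⁺ < Zr⁴⁺ < Y³⁺ < Sr²⁺ < Rb⁺ < Br⁻ < I⁻. Counting from the smallest, position 2 is Zr⁴⁺.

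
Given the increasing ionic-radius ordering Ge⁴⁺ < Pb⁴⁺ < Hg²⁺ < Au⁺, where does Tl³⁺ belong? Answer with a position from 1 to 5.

3

First list Z and electron count for each: Ge⁴⁺: 28 e⁻, Z=32, Pb⁴⁺: 78 e⁻, Z=82, Tl³⁺: 78 e⁻, Z=81, Hg²⁺: 78 e⁻, Z=80, Au⁺: 78 e⁻, Z=79. Ge⁴⁺ < Pb⁴⁺ (same group, period 4 vs 6); Pb⁴⁺ < Tl³⁺ (both 78 e⁻, Z=82>81); Tl³⁺ < Hg²⁺ (both 78 e⁻, Z=81>80); Hg²⁺ < Au⁺ (isoelectronic, higher Z=80 is smaller).
The complete sequence is Ge⁴⁺ < Pb⁴⁺ < Tl³⁺ < Hg²⁺ < Au⁺. Tl³⁺ sits at position 3.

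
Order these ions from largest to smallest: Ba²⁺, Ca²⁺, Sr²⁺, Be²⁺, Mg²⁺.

Same group, same charge. Going down the group adds an extra shell of electrons, so the ion gets larger: Be²⁺ is highest in the group and smallest.

Ba²⁺ > Sr²⁺ > Ca²⁺ > Mg²⁺ > Be²⁺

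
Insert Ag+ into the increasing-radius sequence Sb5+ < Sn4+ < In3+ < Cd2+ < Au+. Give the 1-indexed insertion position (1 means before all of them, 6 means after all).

5

First list Z and electron count for each: Sb5+: 46 e⁻, Z=51, Sn4+: 46 e⁻, Z=50, In3+: 46 e⁻, Z=49, Cd2+: 46 e⁻, Z=48, Ag+: 46 e⁻, Z=47, Au+: 78 e⁻, Z=79. Sb5+ < Sn4+ (both 46 e⁻, Z=51>50); Sn4+ < In3+ (both 46 e⁻, Z=50>49); In3+ < Cd2+ (both 46 e⁻, Z=49>48); Cd2+ < Ag+ (isoelectronic, higher Z=48 is smaller); Ag+ < Au+ (same group, period 5 vs 6).
Merged order: Sb5+ < Sn4+ < In3+ < Cd2+ < Ag+ < Au+ — Ag+ is number 5.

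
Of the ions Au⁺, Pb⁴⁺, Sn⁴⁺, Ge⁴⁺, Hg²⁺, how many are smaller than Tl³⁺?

3

Work out protons and electrons: Ge⁴⁺: 28 e⁻, Z=32, Sn⁴⁺: 46 e⁻, Z=50, Pb⁴⁺: 78 e⁻, Z=82, Tl³⁺: 78 e⁻, Z=81, Hg²⁺: 78 e⁻, Z=80, Au⁺: 78 e⁻, Z=79. Ge⁴⁺ < Sn⁴⁺ (same group, period 4 vs 5); Sn⁴⁺ < Pb⁴⁺ (same group, 1 shell fewer); Pb⁴⁺ < Tl³⁺ (isoelectronic, higher Z=82 is smaller); Tl³⁺ < Hg²⁺ (isoelectronic, higher Z=81 is smaller); Hg²⁺ < Au⁺ (isoelectronic, higher Z=80 is smaller).
Ordering all of them (including Tl³⁺) by radius gives Ge⁴⁺ < Sn⁴⁺ < Pb⁴⁺ < Tl³⁺ < Hg²⁺ < Au⁺. Count: 3.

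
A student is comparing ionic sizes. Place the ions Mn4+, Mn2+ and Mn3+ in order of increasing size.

Mn4+ < Mn3+ < Mn2+

These are all Mn ions. Removing more electrons (higher positive charge) pulls the remaining electrons in closer, so Mn4+ is smallest and Mn2+ is largest.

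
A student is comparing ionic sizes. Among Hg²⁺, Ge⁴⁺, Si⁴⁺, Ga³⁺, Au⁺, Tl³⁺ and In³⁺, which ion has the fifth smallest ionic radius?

Electron counts and nuclear charges: Si⁴⁺ (Z=14, 10 e⁻), Ge⁴⁺ (Z=32, 28 e⁻), Ga³⁺ (Z=31, 28 e⁻), In³⁺ (Z=49, 46 e⁻), Tl³⁺ (Z=81, 78 e⁻), Hg²⁺ (Z=80, 78 e⁻), Au⁺ (Z=79, 78 e⁻). Si⁴⁺ < Ge⁴⁺ (same group, 1 shell fewer); Ge⁴⁺ < Ga³⁺ (isoelectronic, higher Z=32 is smaller); Ga³⁺ < In³⁺ (same group, period 4 vs 5); In³⁺ < Tl³⁺ (same group, period 5 vs 6); Tl³⁺ < Hg²⁺ (both 78 e⁻, Z=81>80); Hg²⁺ < Au⁺ (both 78 e⁻, Z=80>79).
That gives Si⁴⁺ < Ge⁴⁺ < Ga³⁺ < In³⁺ < Tl³⁺ < Hg²⁺ < Au⁺. From the smallest end, number 5 is Tl³⁺.

Tl³⁺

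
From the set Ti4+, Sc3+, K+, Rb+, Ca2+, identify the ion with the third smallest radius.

Ca2+

Work out protons and electrons: Ti4+: 18 e⁻, Z=22, Sc3+: 18 e⁻, Z=21, Ca2+: 18 e⁻, Z=20, K+: 18 e⁻, Z=19, Rb+: 36 e⁻, Z=37. Ti4+ < Sc3+ (isoelectronic, higher Z=22 is smaller); Sc3+ < Ca2+ (both 18 e⁻, Z=21>20); Ca2+ < K+ (both 18 e⁻, Z=20>19); K+ < Rb+ (same group, 1 shell fewer).
That gives Ti4+ < Sc3+ < Ca2+ < K+ < Rb+. From the smallest end, number 3 is Ca2+.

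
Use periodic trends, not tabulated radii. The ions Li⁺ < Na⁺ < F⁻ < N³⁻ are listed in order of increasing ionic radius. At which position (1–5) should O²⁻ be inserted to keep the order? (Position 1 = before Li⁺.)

4

Work out protons and electrons: Li⁺ has 2 e⁻ (Z=3), Na⁺ has 10 e⁻ (Z=11), F⁻ has 10 e⁻ (Z=9), O²⁻ has 10 e⁻ (Z=8), N³⁻ has 10 e⁻ (Z=7). Li⁺ < Na⁺ (same group, 1 shell fewer); Na⁺ < F⁻ (isoelectronic, higher Z=11 is smaller); F⁻ < O²⁻ (both 10 e⁻, Z=9>8); O²⁻ < N³⁻ (isoelectronic, higher Z=8 is smaller).
The complete sequence is Li⁺ < Na⁺ < F⁻ < O²⁻ < N³⁻. O²⁻ sits at position 4.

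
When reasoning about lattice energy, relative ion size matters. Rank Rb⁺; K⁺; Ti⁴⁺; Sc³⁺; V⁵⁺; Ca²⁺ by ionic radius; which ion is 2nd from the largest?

K⁺

First list Z and electron count for each: V⁵⁺: 18 e⁻, Z=23, Ti⁴⁺: 18 e⁻, Z=22, Sc³⁺: 18 e⁻, Z=21, Ca²⁺: 18 e⁻, Z=20, K⁺: 18 e⁻, Z=19, Rb⁺: 36 e⁻, Z=37. V⁵⁺ < Ti⁴⁺ (both 18 e⁻, Z=23>22); Ti⁴⁺ < Sc³⁺ (both 18 e⁻, Z=22>21); Sc³⁺ < Ca²⁺ (both 18 e⁻, Z=21>20); Ca²⁺ < K⁺ (both 18 e⁻, Z=20>19); K⁺ < Rb⁺ (same group, 1 shell fewer).
Full ascending order: V⁵⁺ < Ti⁴⁺ < Sc³⁺ < Ca²⁺ < K⁺ < Rb⁺. Counting from the largest, position 2 is K⁺.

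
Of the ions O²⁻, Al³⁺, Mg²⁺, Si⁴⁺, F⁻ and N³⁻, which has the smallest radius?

Isoelectronic series (10 e⁻ each). Size is set by nuclear charge: more protons means a smaller ion. Si⁴⁺ (Z=14), Al³⁺ (Z=13), Mg²⁺ (Z=12), F⁻ (Z=9), O²⁻ (Z=8), N³⁻ (Z=7).

Si⁴⁺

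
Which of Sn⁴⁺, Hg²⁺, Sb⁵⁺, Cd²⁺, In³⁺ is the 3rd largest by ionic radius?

In³⁺

Work out protons and electrons: Sb⁵⁺: 46 e⁻, Z=51, Sn⁴⁺: 46 e⁻, Z=50, In³⁺: 46 e⁻, Z=49, Cd²⁺: 46 e⁻, Z=48, Hg²⁺: 78 e⁻, Z=80. Sb⁵⁺ < Sn⁴⁺ (both 46 e⁻, Z=51>50); Sn⁴⁺ < In³⁺ (both 46 e⁻, Z=50>49); In³⁺ < Cd²⁺ (both 46 e⁻, Z=49>48); Cd²⁺ < Hg²⁺ (same group, period 5 vs 6).
That gives Sb⁵⁺ < Sn⁴⁺ < In³⁺ < Cd²⁺ < Hg²⁺. From the largest end, number 3 is In³⁺.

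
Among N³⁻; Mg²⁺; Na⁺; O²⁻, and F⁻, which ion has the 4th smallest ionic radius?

These species are isoelectronic with 10 electrons. The only difference is the number of protons: Mg²⁺ (Z=12), Na⁺ (Z=11), F⁻ (Z=9), O²⁻ (Z=8), N³⁻ (Z=7). The strongest nuclear pull (Mg²⁺) gives the smallest ion.
That gives Mg²⁺ < Na⁺ < F⁻ < O²⁻ < N³⁻. From the smallest end, number 4 is O²⁻.

O²⁻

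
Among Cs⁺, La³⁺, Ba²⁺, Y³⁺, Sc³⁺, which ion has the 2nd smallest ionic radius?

Y³⁺

Sc³⁺ (Z=21, 18 e⁻), Y³⁺ (Z=39, 36 e⁻), La³⁺ (Z=57, 54 e⁻), Ba²⁺ (Z=56, 54 e⁻), Cs⁺ (Z=55, 54 e⁻). Sc³⁺ < Y³⁺ (same group, 1 shell fewer); Y³⁺ < La³⁺ (same group, period 5 vs 6); La³⁺ < Ba²⁺ (isoelectronic, higher Z=57 is smaller); Ba²⁺ < Cs⁺ (isoelectronic, higher Z=56 is smaller).
Ordering: Sc³⁺ < Y³⁺ < La³⁺ < Ba²⁺ < Cs⁺. The 2nd smallest is Y³⁺.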